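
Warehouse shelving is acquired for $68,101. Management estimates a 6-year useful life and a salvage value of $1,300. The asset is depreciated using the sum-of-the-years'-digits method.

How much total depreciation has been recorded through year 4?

$57,258

Depreciable base = $68,101 − $1,300 = $66,801.
Sum of the years' digits = 6+5+4+3+2+1 = 21.
Year 1: $66,801 × 6/21 = $19,086. Book value $49,015.
Year 2: $66,801 × 5/21 = $15,905. Book value $33,110.
Year 3: $66,801 × 4/21 = $12,724. Book value $20,386.
Year 4: $66,801 × 3/21 = $9,543. Book value $10,843.
Accumulated through year 4 = $68,101 − $10,843 = $57,258.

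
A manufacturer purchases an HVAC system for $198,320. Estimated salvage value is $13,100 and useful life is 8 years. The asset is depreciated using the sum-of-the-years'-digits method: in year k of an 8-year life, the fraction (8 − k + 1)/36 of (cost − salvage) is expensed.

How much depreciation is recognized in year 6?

$15,435

Depreciable base = $198,320 − $13,100 = $185,220.
Sum of the years' digits = 8+7+6+5+4+3+2+1 = 36.
Year 1: $185,220 × 8/36 = $41,160. Book value $157,160.
Year 2: $185,220 × 7/36 = $36,015. Book value $121,145.
Year 3: $185,220 × 6/36 = $30,870. Book value $90,275.
Year 4: $185,220 × 5/36 = $25,725. Book value $64,550.
Year 5: $185,220 × 4/36 = $20,580. Book value $43,970.
Year 6: $185,220 × 3/36 = $15,435. Book value $28,535.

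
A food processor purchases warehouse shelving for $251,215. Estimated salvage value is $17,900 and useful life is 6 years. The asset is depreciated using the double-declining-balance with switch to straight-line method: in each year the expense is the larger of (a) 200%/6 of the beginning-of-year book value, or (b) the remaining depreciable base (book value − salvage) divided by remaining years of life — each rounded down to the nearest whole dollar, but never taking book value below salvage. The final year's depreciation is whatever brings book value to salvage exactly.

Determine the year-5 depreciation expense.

Depreciable base = $251,215 − $17,900 = $233,315.
Year 1: DB = ⌊$251,215 × 200%/6⌋ = $83,738; SL = ⌊$233,315/6⌋ = $38,885 → take DB $83,738. Book value $167,477.
Year 2: DB = ⌊$167,477 × 200%/6⌋ = $55,825; SL = ⌊$149,577/5⌋ = $29,915 → take DB $55,825. Book value $111,652.
Year 3: DB = ⌊$111,652 × 200%/6⌋ = $37,217; SL = ⌊$93,752/4⌋ = $23,438 → take DB $37,217. Book value $74,435.
Year 4: DB = ⌊$74,435 × 200%/6⌋ = $24,811; SL = ⌊$56,535/3⌋ = $18,845 → take DB $24,811. Book value $49,624.
Year 5: DB = ⌊$49,624 × 200%/6⌋ = $16,541; SL = ⌊$31,724/2⌋ = $15,862 → take DB $16,541. Book value $33,083.

$16,541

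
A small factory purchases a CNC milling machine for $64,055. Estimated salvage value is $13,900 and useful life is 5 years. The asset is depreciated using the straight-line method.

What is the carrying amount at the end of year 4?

Depreciable base = $64,055 − $13,900 = $50,155.
Annual expense = $50,155 / 5 = $10,031.
End of year 1: book value $54,024.
End of year 2: book value $43,993.
End of year 3: book value $33,962.
End of year 4: book value $23,931.

$23,931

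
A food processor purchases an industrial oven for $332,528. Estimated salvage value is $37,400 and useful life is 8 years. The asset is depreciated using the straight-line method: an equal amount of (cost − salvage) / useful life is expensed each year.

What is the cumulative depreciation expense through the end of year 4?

Depreciable base = $332,528 − $37,400 = $295,128.
Annual expense = $295,128 / 8 = $36,891.
End of year 1: book value $295,637.
End of year 2: book value $258,746.
End of year 3: book value $221,855.
End of year 4: book value $184,964.
Accumulated through year 4 = $332,528 − $184,964 = $147,564.

$147,564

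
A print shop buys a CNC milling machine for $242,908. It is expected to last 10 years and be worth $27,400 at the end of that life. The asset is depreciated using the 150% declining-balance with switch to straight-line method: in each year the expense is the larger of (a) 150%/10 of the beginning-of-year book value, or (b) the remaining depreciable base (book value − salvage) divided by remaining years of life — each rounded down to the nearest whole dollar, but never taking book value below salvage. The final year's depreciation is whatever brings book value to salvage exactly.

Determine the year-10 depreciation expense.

$16,054

Depreciable base = $242,908 − $27,400 = $215,508.
Year 1: DB = ⌊$242,908 × 150%/10⌋ = $36,436; SL = ⌊$215,508/10⌋ = $21,550 → take DB $36,436. Book value $206,472.
Year 2: DB = ⌊$206,472 × 150%/10⌋ = $30,970; SL = ⌊$179,072/9⌋ = $19,896 → take DB $30,970. Book value $175,502.
Year 3: DB = ⌊$175,502 × 150%/10⌋ = $26,325; SL = ⌊$148,102/8⌋ = $18,512 → take DB $26,325. Book value $149,177.
Year 4: DB = ⌊$149,177 × 150%/10⌋ = $22,376; SL = ⌊$121,777/7⌋ = $17,396 → take DB $22,376. Book value $126,801.
Year 5: DB = ⌊$126,801 × 150%/10⌋ = $19,020; SL = ⌊$99,401/6⌋ = $16,566 → take DB $19,020. Book value $107,781.
Year 6: DB = ⌊$107,781 × 150%/10⌋ = $16,167; SL = ⌊$80,381/5⌋ = $16,076 → take DB $16,167. Book value $91,614.
Year 7: DB = ⌊$91,614 × 150%/10⌋ = $13,742; SL = ⌊$64,214/4⌋ = $16,053 → take SL $16,053. Book value $75,561.
Year 8: DB = ⌊$75,561 × 150%/10⌋ = $11,334; SL = ⌊$48,161/3⌋ = $16,053 → take SL $16,053. Book value $59,508.
Year 9: DB = ⌊$59,508 × 150%/10⌋ = $8,926; SL = ⌊$32,108/2⌋ = $16,054 → take SL $16,054. Book value $43,454.
Year 10 (final): $43,454 − $27,400 = $16,054. Book value $27,400.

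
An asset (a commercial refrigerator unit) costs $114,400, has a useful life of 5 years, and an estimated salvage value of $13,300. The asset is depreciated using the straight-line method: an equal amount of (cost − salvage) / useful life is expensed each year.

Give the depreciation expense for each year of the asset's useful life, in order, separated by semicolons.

Depreciable base = $114,400 − $13,300 = $101,100.
Annual expense = $101,100 / 5 = $20,220.
End of year 1: book value $94,180.
End of year 2: book value $73,960.
End of year 3: book value $53,740.
End of year 4: book value $33,520.
End of year 5: book value $13,300.

$20,220; $20,220; $20,220; $20,220; $20,220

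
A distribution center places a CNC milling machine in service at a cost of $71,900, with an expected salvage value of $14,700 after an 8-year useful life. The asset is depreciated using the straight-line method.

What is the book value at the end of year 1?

$64,750

Depreciable base = $71,900 − $14,700 = $57,200.
Annual expense = $57,200 / 8 = $7,150.
End of year 1: book value $64,750.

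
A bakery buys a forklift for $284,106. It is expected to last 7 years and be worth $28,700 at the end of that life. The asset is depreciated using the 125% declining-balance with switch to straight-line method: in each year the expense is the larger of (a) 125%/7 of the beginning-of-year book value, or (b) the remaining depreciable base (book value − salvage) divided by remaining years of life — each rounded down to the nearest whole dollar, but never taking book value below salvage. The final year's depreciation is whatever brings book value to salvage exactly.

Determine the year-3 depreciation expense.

Depreciable base = $284,106 − $28,700 = $255,406.
Year 1: DB = ⌊$284,106 × 125%/7⌋ = $50,733; SL = ⌊$255,406/7⌋ = $36,486 → take DB $50,733. Book value $233,373.
Year 2: DB = ⌊$233,373 × 125%/7⌋ = $41,673; SL = ⌊$204,673/6⌋ = $34,112 → take DB $41,673. Book value $191,700.
Year 3: DB = ⌊$191,700 × 125%/7⌋ = $34,232; SL = ⌊$163,000/5⌋ = $32,600 → take DB $34,232. Book value $157,468.

$34,232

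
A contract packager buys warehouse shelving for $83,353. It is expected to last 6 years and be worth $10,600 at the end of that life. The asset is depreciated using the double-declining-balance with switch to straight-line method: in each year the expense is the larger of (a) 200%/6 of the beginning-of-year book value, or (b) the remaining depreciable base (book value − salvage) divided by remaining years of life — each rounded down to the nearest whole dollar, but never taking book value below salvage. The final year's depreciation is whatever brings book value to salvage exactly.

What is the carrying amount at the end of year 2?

$37,046

Depreciable base = $83,353 − $10,600 = $72,753.
Year 1: DB = ⌊$83,353 × 200%/6⌋ = $27,784; SL = ⌊$72,753/6⌋ = $12,125 → take DB $27,784. Book value $55,569.
Year 2: DB = ⌊$55,569 × 200%/6⌋ = $18,523; SL = ⌊$44,969/5⌋ = $8,993 → take DB $18,523. Book value $37,046.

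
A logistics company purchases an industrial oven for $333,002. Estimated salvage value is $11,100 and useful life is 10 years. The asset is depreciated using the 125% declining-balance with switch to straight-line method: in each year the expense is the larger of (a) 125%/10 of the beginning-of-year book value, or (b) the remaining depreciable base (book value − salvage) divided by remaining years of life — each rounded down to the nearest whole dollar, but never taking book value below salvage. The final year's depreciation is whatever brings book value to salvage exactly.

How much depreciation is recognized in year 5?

$30,283

Depreciable base = $333,002 − $11,100 = $321,902.
Year 1: DB = ⌊$333,002 × 125%/10⌋ = $41,625; SL = ⌊$321,902/10⌋ = $32,190 → take DB $41,625. Book value $291,377.
Year 2: DB = ⌊$291,377 × 125%/10⌋ = $36,422; SL = ⌊$280,277/9⌋ = $31,141 → take DB $36,422. Book value $254,955.
Year 3: DB = ⌊$254,955 × 125%/10⌋ = $31,869; SL = ⌊$243,855/8⌋ = $30,481 → take DB $31,869. Book value $223,086.
Year 4: DB = ⌊$223,086 × 125%/10⌋ = $27,885; SL = ⌊$211,986/7⌋ = $30,283 → take SL $30,283. Book value $192,803.
Year 5: DB = ⌊$192,803 × 125%/10⌋ = $24,100; SL = ⌊$181,703/6⌋ = $30,283 → take SL $30,283. Book value $162,520.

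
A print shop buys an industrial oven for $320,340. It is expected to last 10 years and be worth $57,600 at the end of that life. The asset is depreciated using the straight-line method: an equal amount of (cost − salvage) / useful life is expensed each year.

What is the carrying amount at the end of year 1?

Depreciable base = $320,340 − $57,600 = $262,740.
Annual expense = $262,740 / 10 = $26,274.
End of year 1: book value $294,066.

$294,066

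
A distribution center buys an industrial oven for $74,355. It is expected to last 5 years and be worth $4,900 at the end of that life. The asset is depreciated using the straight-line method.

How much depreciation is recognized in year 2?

Depreciable base = $74,355 − $4,900 = $69,455.
Annual expense = $69,455 / 5 = $13,891.

$13,891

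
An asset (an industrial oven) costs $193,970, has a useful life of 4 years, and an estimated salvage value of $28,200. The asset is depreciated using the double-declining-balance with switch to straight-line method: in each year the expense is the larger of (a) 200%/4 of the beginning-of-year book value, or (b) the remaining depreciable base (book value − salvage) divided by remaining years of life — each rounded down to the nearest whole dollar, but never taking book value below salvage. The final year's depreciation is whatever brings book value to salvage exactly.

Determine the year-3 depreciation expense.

$20,293

Depreciable base = $193,970 − $28,200 = $165,770.
Year 1: DB = ⌊$193,970 × 200%/4⌋ = $96,985; SL = ⌊$165,770/4⌋ = $41,442 → take DB $96,985. Book value $96,985.
Year 2: DB = ⌊$96,985 × 200%/4⌋ = $48,492; SL = ⌊$68,785/3⌋ = $22,928 → take DB $48,492. Book value $48,493.
Year 3: DB = ⌊$48,493 × 200%/4⌋ = $24,246; SL = ⌊$20,293/2⌋ = $10,146 → take DB $24,246, capped at $20,293. Book value $28,200.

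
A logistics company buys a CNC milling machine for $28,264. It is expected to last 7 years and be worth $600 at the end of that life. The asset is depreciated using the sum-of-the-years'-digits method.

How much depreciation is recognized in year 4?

Depreciable base = $28,264 − $600 = $27,664.
Sum of the years' digits = 7+6+5+4+3+2+1 = 28.
Year 1: $27,664 × 7/28 = $6,916. Book value $21,348.
Year 2: $27,664 × 6/28 = $5,928. Book value $15,420.
Year 3: $27,664 × 5/28 = $4,940. Book value $10,480.
Year 4: $27,664 × 4/28 = $3,952. Book value $6,528.

$3,952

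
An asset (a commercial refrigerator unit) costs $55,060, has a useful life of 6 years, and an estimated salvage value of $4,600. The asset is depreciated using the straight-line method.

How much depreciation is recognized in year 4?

Depreciable base = $55,060 − $4,600 = $50,460.
Annual expense = $50,460 / 6 = $8,410.

$8,410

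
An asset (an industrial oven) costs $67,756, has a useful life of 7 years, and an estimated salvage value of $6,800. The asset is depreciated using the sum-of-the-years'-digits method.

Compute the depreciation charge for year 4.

$8,708

Depreciable base = $67,756 − $6,800 = $60,956.
Sum of the years' digits = 7+6+5+4+3+2+1 = 28.
Year 1: $60,956 × 7/28 = $15,239. Book value $52,517.
Year 2: $60,956 × 6/28 = $13,062. Book value $39,455.
Year 3: $60,956 × 5/28 = $10,885. Book value $28,570.
Year 4: $60,956 × 4/28 = $8,708. Book value $19,862.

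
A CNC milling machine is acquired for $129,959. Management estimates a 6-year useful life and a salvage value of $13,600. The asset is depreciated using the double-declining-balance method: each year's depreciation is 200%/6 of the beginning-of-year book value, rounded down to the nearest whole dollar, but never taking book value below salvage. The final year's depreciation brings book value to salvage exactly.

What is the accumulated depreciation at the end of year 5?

$112,844

Depreciable base = $129,959 − $13,600 = $116,359.
Year 1: ⌊$129,959 × 200%/6⌋ = $43,319. Book value $86,640.
Year 2: ⌊$86,640 × 200%/6⌋ = $28,880. Book value $57,760.
Year 3: ⌊$57,760 × 200%/6⌋ = $19,253. Book value $38,507.
Year 4: ⌊$38,507 × 200%/6⌋ = $12,835. Book value $25,672.
Year 5: ⌊$25,672 × 200%/6⌋ = $8,557. Book value $17,115.
Accumulated through year 5 = $129,959 − $17,115 = $112,844.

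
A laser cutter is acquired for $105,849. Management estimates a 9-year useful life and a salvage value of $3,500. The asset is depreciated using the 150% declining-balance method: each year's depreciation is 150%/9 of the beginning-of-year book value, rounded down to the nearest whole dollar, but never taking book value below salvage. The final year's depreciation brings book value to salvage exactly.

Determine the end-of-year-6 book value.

Depreciable base = $105,849 − $3,500 = $102,349.
Year 1: ⌊$105,849 × 150%/9⌋ = $17,641. Book value $88,208.
Year 2: ⌊$88,208 × 150%/9⌋ = $14,701. Book value $73,507.
Year 3: ⌊$73,507 × 150%/9⌋ = $12,251. Book value $61,256.
Year 4: ⌊$61,256 × 150%/9⌋ = $10,209. Book value $51,047.
Year 5: ⌊$51,047 × 150%/9⌋ = $8,507. Book value $42,540.
Year 6: ⌊$42,540 × 150%/9⌋ = $7,090. Book value $35,450.

$35,450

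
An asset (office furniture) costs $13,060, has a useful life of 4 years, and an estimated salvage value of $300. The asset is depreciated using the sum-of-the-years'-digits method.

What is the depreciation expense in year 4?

Depreciable base = $13,060 − $300 = $12,760.
Sum of the years' digits = 4+3+2+1 = 10.
Year 1: $12,760 × 4/10 = $5,104. Book value $7,956.
Year 2: $12,760 × 3/10 = $3,828. Book value $4,128.
Year 3: $12,760 × 2/10 = $2,552. Book value $1,576.
Year 4: $12,760 × 1/10 = $1,276. Book value $300.

$1,276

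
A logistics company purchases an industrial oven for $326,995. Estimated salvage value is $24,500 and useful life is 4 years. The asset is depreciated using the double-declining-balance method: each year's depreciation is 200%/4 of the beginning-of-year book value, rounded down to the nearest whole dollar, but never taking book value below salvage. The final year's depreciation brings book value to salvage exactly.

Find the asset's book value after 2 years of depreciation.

Depreciable base = $326,995 − $24,500 = $302,495.
Year 1: ⌊$326,995 × 200%/4⌋ = $163,497. Book value $163,498.
Year 2: ⌊$163,498 × 200%/4⌋ = $81,749. Book value $81,749.

$81,749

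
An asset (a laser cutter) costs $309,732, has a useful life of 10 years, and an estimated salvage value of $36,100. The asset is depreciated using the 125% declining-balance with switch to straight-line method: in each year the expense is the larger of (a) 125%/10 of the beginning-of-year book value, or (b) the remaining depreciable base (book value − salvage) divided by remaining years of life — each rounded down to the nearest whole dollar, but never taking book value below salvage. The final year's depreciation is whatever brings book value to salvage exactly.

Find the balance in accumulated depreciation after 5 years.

$152,415

Depreciable base = $309,732 − $36,100 = $273,632.
Year 1: DB = ⌊$309,732 × 125%/10⌋ = $38,716; SL = ⌊$273,632/10⌋ = $27,363 → take DB $38,716. Book value $271,016.
Year 2: DB = ⌊$271,016 × 125%/10⌋ = $33,877; SL = ⌊$234,916/9⌋ = $26,101 → take DB $33,877. Book value $237,139.
Year 3: DB = ⌊$237,139 × 125%/10⌋ = $29,642; SL = ⌊$201,039/8⌋ = $25,129 → take DB $29,642. Book value $207,497.
Year 4: DB = ⌊$207,497 × 125%/10⌋ = $25,937; SL = ⌊$171,397/7⌋ = $24,485 → take DB $25,937. Book value $181,560.
Year 5: DB = ⌊$181,560 × 125%/10⌋ = $22,695; SL = ⌊$145,460/6⌋ = $24,243 → take SL $24,243. Book value $157,317.
Accumulated through year 5 = $309,732 − $157,317 = $152,415.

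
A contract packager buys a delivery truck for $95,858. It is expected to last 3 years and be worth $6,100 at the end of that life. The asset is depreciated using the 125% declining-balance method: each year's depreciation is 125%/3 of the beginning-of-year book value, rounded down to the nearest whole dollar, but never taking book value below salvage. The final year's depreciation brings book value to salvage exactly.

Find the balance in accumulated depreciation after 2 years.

Depreciable base = $95,858 − $6,100 = $89,758.
Year 1: ⌊$95,858 × 125%/3⌋ = $39,940. Book value $55,918.
Year 2: ⌊$55,918 × 125%/3⌋ = $23,299. Book value $32,619.
Accumulated through year 2 = $95,858 − $32,619 = $63,239.

$63,239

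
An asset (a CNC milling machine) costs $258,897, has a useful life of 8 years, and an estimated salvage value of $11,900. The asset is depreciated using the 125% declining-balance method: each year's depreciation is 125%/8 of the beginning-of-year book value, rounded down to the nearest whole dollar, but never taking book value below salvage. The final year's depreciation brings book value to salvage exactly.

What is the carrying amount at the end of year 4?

Depreciable base = $258,897 − $11,900 = $246,997.
Year 1: ⌊$258,897 × 125%/8⌋ = $40,452. Book value $218,445.
Year 2: ⌊$218,445 × 125%/8⌋ = $34,132. Book value $184,313.
Year 3: ⌊$184,313 × 125%/8⌋ = $28,798. Book value $155,515.
Year 4: ⌊$155,515 × 125%/8⌋ = $24,299. Book value $131,216.

$131,216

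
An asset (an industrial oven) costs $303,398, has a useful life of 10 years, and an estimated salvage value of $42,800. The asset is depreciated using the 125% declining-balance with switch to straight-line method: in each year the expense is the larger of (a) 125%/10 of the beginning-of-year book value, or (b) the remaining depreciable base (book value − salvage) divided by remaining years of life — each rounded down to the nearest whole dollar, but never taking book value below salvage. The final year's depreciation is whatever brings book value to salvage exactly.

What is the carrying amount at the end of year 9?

Depreciable base = $303,398 − $42,800 = $260,598.
Year 1: DB = ⌊$303,398 × 125%/10⌋ = $37,924; SL = ⌊$260,598/10⌋ = $26,059 → take DB $37,924. Book value $265,474.
Year 2: DB = ⌊$265,474 × 125%/10⌋ = $33,184; SL = ⌊$222,674/9⌋ = $24,741 → take DB $33,184. Book value $232,290.
Year 3: DB = ⌊$232,290 × 125%/10⌋ = $29,036; SL = ⌊$189,490/8⌋ = $23,686 → take DB $29,036. Book value $203,254.
Year 4: DB = ⌊$203,254 × 125%/10⌋ = $25,406; SL = ⌊$160,454/7⌋ = $22,922 → take DB $25,406. Book value $177,848.
Year 5: DB = ⌊$177,848 × 125%/10⌋ = $22,231; SL = ⌊$135,048/6⌋ = $22,508 → take SL $22,508. Book value $155,340.
Year 6: DB = ⌊$155,340 × 125%/10⌋ = $19,417; SL = ⌊$112,540/5⌋ = $22,508 → take SL $22,508. Book value $132,832.
Year 7: DB = ⌊$132,832 × 125%/10⌋ = $16,604; SL = ⌊$90,032/4⌋ = $22,508 → take SL $22,508. Book value $110,324.
Year 8: DB = ⌊$110,324 × 125%/10⌋ = $13,790; SL = ⌊$67,524/3⌋ = $22,508 → take SL $22,508. Book value $87,816.
Year 9: DB = ⌊$87,816 × 125%/10⌋ = $10,977; SL = ⌊$45,016/2⌋ = $22,508 → take SL $22,508. Book value $65,308.

$65,308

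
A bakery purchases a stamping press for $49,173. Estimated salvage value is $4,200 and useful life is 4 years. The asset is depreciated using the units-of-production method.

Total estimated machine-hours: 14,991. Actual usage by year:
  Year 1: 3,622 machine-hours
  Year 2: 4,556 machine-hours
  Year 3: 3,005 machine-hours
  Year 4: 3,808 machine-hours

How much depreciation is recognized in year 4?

Depreciable base = $49,173 − $4,200 = $44,973.
Rate = $44,973 / 14,991 machine-hours = $3 per machine-hour.
Year 1: 3,622 × $3 = $10,866. Book value $38,307.
Year 2: 4,556 × $3 = $13,668. Book value $24,639.
Year 3: 3,005 × $3 = $9,015. Book value $15,624.
Year 4: 3,808 × $3 = $11,424. Book value $4,200.

$11,424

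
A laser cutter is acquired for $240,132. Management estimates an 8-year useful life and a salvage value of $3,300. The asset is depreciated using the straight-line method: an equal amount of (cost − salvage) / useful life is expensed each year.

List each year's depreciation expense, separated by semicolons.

Depreciable base = $240,132 − $3,300 = $236,832.
Annual expense = $236,832 / 8 = $29,604.
End of year 1: book value $210,528.
End of year 2: book value $180,924.
End of year 3: book value $151,320.
End of year 4: book value $121,716.
End of year 5: book value $92,112.
End of year 6: book value $62,508.
End of year 7: book value $32,904.
End of year 8: book value $3,300.

$29,604; $29,604; $29,604; $29,604; $29,604; $29,604; $29,604; $29,604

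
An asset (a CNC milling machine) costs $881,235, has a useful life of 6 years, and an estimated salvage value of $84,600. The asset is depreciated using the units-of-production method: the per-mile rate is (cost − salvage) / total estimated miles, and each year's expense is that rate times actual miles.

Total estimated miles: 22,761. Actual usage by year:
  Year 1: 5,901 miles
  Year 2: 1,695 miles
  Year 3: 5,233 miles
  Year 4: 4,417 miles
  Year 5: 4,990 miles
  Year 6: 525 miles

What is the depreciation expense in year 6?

$18,375

Depreciable base = $881,235 − $84,600 = $796,635.
Rate = $796,635 / 22,761 miles = $35 per mile.
Year 1: 5,901 × $35 = $206,535. Book value $674,700.
Year 2: 1,695 × $35 = $59,325. Book value $615,375.
Year 3: 5,233 × $35 = $183,155. Book value $432,220.
Year 4: 4,417 × $35 = $154,595. Book value $277,625.
Year 5: 4,990 × $35 = $174,650. Book value $102,975.
Year 6: 525 × $35 = $18,375. Book value $84,600.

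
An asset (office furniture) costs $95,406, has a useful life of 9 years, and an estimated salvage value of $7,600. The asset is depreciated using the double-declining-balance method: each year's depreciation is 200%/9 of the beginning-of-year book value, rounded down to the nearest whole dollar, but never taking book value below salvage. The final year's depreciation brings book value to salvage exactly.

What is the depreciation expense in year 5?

Depreciable base = $95,406 − $7,600 = $87,806.
Year 1: ⌊$95,406 × 200%/9⌋ = $21,201. Book value $74,205.
Year 2: ⌊$74,205 × 200%/9⌋ = $16,490. Book value $57,715.
Year 3: ⌊$57,715 × 200%/9⌋ = $12,825. Book value $44,890.
Year 4: ⌊$44,890 × 200%/9⌋ = $9,975. Book value $34,915.
Year 5: ⌊$34,915 × 200%/9⌋ = $7,758. Book value $27,157.

$7,758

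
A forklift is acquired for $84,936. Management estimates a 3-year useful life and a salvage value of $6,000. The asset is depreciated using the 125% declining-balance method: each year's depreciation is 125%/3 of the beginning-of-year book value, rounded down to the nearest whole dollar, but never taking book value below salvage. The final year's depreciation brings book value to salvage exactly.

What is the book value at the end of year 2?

Depreciable base = $84,936 − $6,000 = $78,936.
Year 1: ⌊$84,936 × 125%/3⌋ = $35,390. Book value $49,546.
Year 2: ⌊$49,546 × 125%/3⌋ = $20,644. Book value $28,902.

$28,902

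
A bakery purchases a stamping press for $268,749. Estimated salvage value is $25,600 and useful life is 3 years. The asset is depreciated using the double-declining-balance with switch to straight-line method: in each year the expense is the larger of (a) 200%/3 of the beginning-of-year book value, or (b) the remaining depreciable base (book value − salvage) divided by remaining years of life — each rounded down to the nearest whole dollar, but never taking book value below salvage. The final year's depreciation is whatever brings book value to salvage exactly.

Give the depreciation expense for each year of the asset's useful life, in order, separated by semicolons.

Depreciable base = $268,749 − $25,600 = $243,149.
Year 1: DB = ⌊$268,749 × 200%/3⌋ = $179,166; SL = ⌊$243,149/3⌋ = $81,049 → take DB $179,166. Book value $89,583.
Year 2: DB = ⌊$89,583 × 200%/3⌋ = $59,722; SL = ⌊$63,983/2⌋ = $31,991 → take DB $59,722. Book value $29,861.
Year 3 (final): $29,861 − $25,600 = $4,261. Book value $25,600.

$179,166; $59,722; $4,261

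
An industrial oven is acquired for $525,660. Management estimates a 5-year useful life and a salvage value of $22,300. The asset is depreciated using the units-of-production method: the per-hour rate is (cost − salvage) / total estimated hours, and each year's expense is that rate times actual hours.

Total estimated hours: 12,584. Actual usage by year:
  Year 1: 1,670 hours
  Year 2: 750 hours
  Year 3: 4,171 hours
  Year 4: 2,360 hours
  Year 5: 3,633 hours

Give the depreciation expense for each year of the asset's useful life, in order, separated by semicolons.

Depreciable base = $525,660 − $22,300 = $503,360.
Rate = $503,360 / 12,584 hours = $40 per hour.
Year 1: 1,670 × $40 = $66,800. Book value $458,860.
Year 2: 750 × $40 = $30,000. Book value $428,860.
Year 3: 4,171 × $40 = $166,840. Book value $262,020.
Year 4: 2,360 × $40 = $94,400. Book value $167,620.
Year 5: 3,633 × $40 = $145,320. Book value $22,300.

$66,800; $30,000; $166,840; $94,400; $145,320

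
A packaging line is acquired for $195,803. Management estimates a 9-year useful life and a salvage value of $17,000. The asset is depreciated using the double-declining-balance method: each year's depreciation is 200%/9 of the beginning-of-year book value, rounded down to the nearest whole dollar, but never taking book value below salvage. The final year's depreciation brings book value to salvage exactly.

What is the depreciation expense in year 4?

Depreciable base = $195,803 − $17,000 = $178,803.
Year 1: ⌊$195,803 × 200%/9⌋ = $43,511. Book value $152,292.
Year 2: ⌊$152,292 × 200%/9⌋ = $33,842. Book value $118,450.
Year 3: ⌊$118,450 × 200%/9⌋ = $26,322. Book value $92,128.
Year 4: ⌊$92,128 × 200%/9⌋ = $20,472. Book value $71,656.

$20,472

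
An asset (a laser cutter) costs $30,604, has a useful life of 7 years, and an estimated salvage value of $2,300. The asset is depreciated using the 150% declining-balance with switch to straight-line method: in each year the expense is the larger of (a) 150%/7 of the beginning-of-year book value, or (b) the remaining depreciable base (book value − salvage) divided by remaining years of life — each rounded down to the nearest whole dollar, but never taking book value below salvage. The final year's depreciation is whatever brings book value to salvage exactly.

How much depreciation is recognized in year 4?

Depreciable base = $30,604 − $2,300 = $28,304.
Year 1: DB = ⌊$30,604 × 150%/7⌋ = $6,558; SL = ⌊$28,304/7⌋ = $4,043 → take DB $6,558. Book value $24,046.
Year 2: DB = ⌊$24,046 × 150%/7⌋ = $5,152; SL = ⌊$21,746/6⌋ = $3,624 → take DB $5,152. Book value $18,894.
Year 3: DB = ⌊$18,894 × 150%/7⌋ = $4,048; SL = ⌊$16,594/5⌋ = $3,318 → take DB $4,048. Book value $14,846.
Year 4: DB = ⌊$14,846 × 150%/7⌋ = $3,181; SL = ⌊$12,546/4⌋ = $3,136 → take DB $3,181. Book value $11,665.

$3,181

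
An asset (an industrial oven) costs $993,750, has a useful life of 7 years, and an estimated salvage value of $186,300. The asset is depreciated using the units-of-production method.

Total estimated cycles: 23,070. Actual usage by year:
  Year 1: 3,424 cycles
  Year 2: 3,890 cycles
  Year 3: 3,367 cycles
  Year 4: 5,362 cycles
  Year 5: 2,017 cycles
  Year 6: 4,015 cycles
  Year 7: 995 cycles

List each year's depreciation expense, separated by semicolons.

Depreciable base = $993,750 − $186,300 = $807,450.
Rate = $807,450 / 23,070 cycles = $35 per cycle.
Year 1: 3,424 × $35 = $119,840. Book value $873,910.
Year 2: 3,890 × $35 = $136,150. Book value $737,760.
Year 3: 3,367 × $35 = $117,845. Book value $619,915.
Year 4: 5,362 × $35 = $187,670. Book value $432,245.
Year 5: 2,017 × $35 = $70,595. Book value $361,650.
Year 6: 4,015 × $35 = $140,525. Book value $221,125.
Year 7: 995 × $35 = $34,825. Book value $186,300.

$119,840; $136,150; $117,845; $187,670; $70,595; $140,525; $34,825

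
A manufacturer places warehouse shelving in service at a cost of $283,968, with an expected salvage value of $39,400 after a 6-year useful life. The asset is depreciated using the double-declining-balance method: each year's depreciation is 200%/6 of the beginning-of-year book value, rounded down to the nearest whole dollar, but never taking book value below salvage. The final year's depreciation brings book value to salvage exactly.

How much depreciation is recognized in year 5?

Depreciable base = $283,968 − $39,400 = $244,568.
Year 1: ⌊$283,968 × 200%/6⌋ = $94,656. Book value $189,312.
Year 2: ⌊$189,312 × 200%/6⌋ = $63,104. Book value $126,208.
Year 3: ⌊$126,208 × 200%/6⌋ = $42,069. Book value $84,139.
Year 4: ⌊$84,139 × 200%/6⌋ = $28,046. Book value $56,093.
Year 5: ⌊$56,093 × 200%/6⌋ = $18,697, capped at $16,693. Book value $39,400.

$16,693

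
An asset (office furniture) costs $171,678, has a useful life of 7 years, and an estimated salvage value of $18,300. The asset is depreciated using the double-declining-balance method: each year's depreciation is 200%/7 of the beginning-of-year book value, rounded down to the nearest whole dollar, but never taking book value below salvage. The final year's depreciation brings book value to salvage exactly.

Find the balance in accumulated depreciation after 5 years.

Depreciable base = $171,678 − $18,300 = $153,378.
Year 1: ⌊$171,678 × 200%/7⌋ = $49,050. Book value $122,628.
Year 2: ⌊$122,628 × 200%/7⌋ = $35,036. Book value $87,592.
Year 3: ⌊$87,592 × 200%/7⌋ = $25,026. Book value $62,566.
Year 4: ⌊$62,566 × 200%/7⌋ = $17,876. Book value $44,690.
Year 5: ⌊$44,690 × 200%/7⌋ = $12,768. Book value $31,922.
Accumulated through year 5 = $171,678 − $31,922 = $139,756.

$139,756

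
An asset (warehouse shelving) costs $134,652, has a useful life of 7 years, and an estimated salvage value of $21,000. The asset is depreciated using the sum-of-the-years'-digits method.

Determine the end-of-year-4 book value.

$45,354

Depreciable base = $134,652 − $21,000 = $113,652.
Sum of the years' digits = 7+6+5+4+3+2+1 = 28.
Year 1: $113,652 × 7/28 = $28,413. Book value $106,239.
Year 2: $113,652 × 6/28 = $24,354. Book value $81,885.
Year 3: $113,652 × 5/28 = $20,295. Book value $61,590.
Year 4: $113,652 × 4/28 = $16,236. Book value $45,354.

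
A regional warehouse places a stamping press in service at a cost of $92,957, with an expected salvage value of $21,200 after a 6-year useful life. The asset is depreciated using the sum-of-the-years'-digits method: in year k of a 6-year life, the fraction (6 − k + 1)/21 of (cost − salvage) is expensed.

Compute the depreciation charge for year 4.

Depreciable base = $92,957 − $21,200 = $71,757.
Sum of the years' digits = 6+5+4+3+2+1 = 21.
Year 1: $71,757 × 6/21 = $20,502. Book value $72,455.
Year 2: $71,757 × 5/21 = $17,085. Book value $55,370.
Year 3: $71,757 × 4/21 = $13,668. Book value $41,702.
Year 4: $71,757 × 3/21 = $10,251. Book value $31,451.

$10,251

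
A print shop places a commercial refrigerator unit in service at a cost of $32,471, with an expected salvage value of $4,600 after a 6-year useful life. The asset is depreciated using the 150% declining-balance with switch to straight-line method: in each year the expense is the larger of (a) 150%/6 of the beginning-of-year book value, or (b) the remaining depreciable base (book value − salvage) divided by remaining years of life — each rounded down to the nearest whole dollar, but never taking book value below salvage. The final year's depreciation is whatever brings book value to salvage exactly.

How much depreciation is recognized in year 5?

Depreciable base = $32,471 − $4,600 = $27,871.
Year 1: DB = ⌊$32,471 × 150%/6⌋ = $8,117; SL = ⌊$27,871/6⌋ = $4,645 → take DB $8,117. Book value $24,354.
Year 2: DB = ⌊$24,354 × 150%/6⌋ = $6,088; SL = ⌊$19,754/5⌋ = $3,950 → take DB $6,088. Book value $18,266.
Year 3: DB = ⌊$18,266 × 150%/6⌋ = $4,566; SL = ⌊$13,666/4⌋ = $3,416 → take DB $4,566. Book value $13,700.
Year 4: DB = ⌊$13,700 × 150%/6⌋ = $3,425; SL = ⌊$9,100/3⌋ = $3,033 → take DB $3,425. Book value $10,275.
Year 5: DB = ⌊$10,275 × 150%/6⌋ = $2,568; SL = ⌊$5,675/2⌋ = $2,837 → take SL $2,837. Book value $7,438.

$2,837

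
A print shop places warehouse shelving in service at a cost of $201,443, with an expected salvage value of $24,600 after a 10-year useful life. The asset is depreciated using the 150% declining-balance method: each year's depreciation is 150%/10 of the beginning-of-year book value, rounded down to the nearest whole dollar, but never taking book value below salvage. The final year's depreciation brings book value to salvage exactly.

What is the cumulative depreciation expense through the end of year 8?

$146,550

Depreciable base = $201,443 − $24,600 = $176,843.
Year 1: ⌊$201,443 × 150%/10⌋ = $30,216. Book value $171,227.
Year 2: ⌊$171,227 × 150%/10⌋ = $25,684. Book value $145,543.
Year 3: ⌊$145,543 × 150%/10⌋ = $21,831. Book value $123,712.
Year 4: ⌊$123,712 × 150%/10⌋ = $18,556. Book value $105,156.
Year 5: ⌊$105,156 × 150%/10⌋ = $15,773. Book value $89,383.
Year 6: ⌊$89,383 × 150%/10⌋ = $13,407. Book value $75,976.
Year 7: ⌊$75,976 × 150%/10⌋ = $11,396. Book value $64,580.
Year 8: ⌊$64,580 × 150%/10⌋ = $9,687. Book value $54,893.
Accumulated through year 8 = $201,443 − $54,893 = $146,550.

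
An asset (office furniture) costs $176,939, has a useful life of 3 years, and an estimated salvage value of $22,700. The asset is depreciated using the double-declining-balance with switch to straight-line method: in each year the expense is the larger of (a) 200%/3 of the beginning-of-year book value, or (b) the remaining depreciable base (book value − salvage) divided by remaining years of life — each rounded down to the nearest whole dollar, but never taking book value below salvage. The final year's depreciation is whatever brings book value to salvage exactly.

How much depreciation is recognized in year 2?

Depreciable base = $176,939 − $22,700 = $154,239.
Year 1: DB = ⌊$176,939 × 200%/3⌋ = $117,959; SL = ⌊$154,239/3⌋ = $51,413 → take DB $117,959. Book value $58,980.
Year 2: DB = ⌊$58,980 × 200%/3⌋ = $39,320; SL = ⌊$36,280/2⌋ = $18,140 → take DB $39,320, capped at $36,280. Book value $22,700.

$36,280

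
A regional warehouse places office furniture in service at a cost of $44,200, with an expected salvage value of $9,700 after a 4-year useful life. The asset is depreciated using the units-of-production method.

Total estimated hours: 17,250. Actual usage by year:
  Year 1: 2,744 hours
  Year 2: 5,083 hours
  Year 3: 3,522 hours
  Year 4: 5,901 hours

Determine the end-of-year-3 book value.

$21,502

Depreciable base = $44,200 − $9,700 = $34,500.
Rate = $34,500 / 17,250 hours = $2 per hour.
Year 1: 2,744 × $2 = $5,488. Book value $38,712.
Year 2: 5,083 × $2 = $10,166. Book value $28,546.
Year 3: 3,522 × $2 = $7,044. Book value $21,502.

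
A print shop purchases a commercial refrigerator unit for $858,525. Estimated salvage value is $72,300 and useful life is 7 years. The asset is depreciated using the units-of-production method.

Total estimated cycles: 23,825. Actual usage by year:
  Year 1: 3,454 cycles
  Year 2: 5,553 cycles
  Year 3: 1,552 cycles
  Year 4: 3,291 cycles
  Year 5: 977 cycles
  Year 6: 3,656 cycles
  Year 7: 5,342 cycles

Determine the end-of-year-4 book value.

$401,475

Depreciable base = $858,525 − $72,300 = $786,225.
Rate = $786,225 / 23,825 cycles = $33 per cycle.
Year 1: 3,454 × $33 = $113,982. Book value $744,543.
Year 2: 5,553 × $33 = $183,249. Book value $561,294.
Year 3: 1,552 × $33 = $51,216. Book value $510,078.
Year 4: 3,291 × $33 = $108,603. Book value $401,475.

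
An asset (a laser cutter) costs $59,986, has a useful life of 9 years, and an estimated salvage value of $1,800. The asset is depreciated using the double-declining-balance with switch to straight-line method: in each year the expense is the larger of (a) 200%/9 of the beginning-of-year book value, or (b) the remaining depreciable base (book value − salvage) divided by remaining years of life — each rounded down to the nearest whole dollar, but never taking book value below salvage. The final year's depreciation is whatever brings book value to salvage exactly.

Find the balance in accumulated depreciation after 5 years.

Depreciable base = $59,986 − $1,800 = $58,186.
Year 1: DB = ⌊$59,986 × 200%/9⌋ = $13,330; SL = ⌊$58,186/9⌋ = $6,465 → take DB $13,330. Book value $46,656.
Year 2: DB = ⌊$46,656 × 200%/9⌋ = $10,368; SL = ⌊$44,856/8⌋ = $5,607 → take DB $10,368. Book value $36,288.
Year 3: DB = ⌊$36,288 × 200%/9⌋ = $8,064; SL = ⌊$34,488/7⌋ = $4,926 → take DB $8,064. Book value $28,224.
Year 4: DB = ⌊$28,224 × 200%/9⌋ = $6,272; SL = ⌊$26,424/6⌋ = $4,404 → take DB $6,272. Book value $21,952.
Year 5: DB = ⌊$21,952 × 200%/9⌋ = $4,878; SL = ⌊$20,152/5⌋ = $4,030 → take DB $4,878. Book value $17,074.
Accumulated through year 5 = $59,986 − $17,074 = $42,912.

$42,912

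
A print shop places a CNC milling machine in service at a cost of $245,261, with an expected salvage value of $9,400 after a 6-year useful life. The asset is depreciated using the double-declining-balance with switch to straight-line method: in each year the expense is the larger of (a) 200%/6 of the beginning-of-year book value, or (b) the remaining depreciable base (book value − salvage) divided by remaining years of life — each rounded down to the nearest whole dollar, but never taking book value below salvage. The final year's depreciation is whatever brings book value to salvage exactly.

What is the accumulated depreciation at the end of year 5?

Depreciable base = $245,261 − $9,400 = $235,861.
Year 1: DB = ⌊$245,261 × 200%/6⌋ = $81,753; SL = ⌊$235,861/6⌋ = $39,310 → take DB $81,753. Book value $163,508.
Year 2: DB = ⌊$163,508 × 200%/6⌋ = $54,502; SL = ⌊$154,108/5⌋ = $30,821 → take DB $54,502. Book value $109,006.
Year 3: DB = ⌊$109,006 × 200%/6⌋ = $36,335; SL = ⌊$99,606/4⌋ = $24,901 → take DB $36,335. Book value $72,671.
Year 4: DB = ⌊$72,671 × 200%/6⌋ = $24,223; SL = ⌊$63,271/3⌋ = $21,090 → take DB $24,223. Book value $48,448.
Year 5: DB = ⌊$48,448 × 200%/6⌋ = $16,149; SL = ⌊$39,048/2⌋ = $19,524 → take SL $19,524. Book value $28,924.
Accumulated through year 5 = $245,261 − $28,924 = $216,337.

$216,337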